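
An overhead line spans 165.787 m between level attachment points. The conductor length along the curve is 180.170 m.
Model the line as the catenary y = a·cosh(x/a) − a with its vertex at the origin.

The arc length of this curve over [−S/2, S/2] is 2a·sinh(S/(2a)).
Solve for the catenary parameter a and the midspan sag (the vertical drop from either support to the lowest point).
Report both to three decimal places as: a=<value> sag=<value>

a=116.360 sag=30.796

seed: a₀ = √(S³/(24(L−S))) = √(165.787³/(24·14.383)) = 114.893471
iter 1: u=0.721481  f(a)=+3.790e-01  f'(a)=-2.636e-01  a ← 114.893471 − (+3.790e-01/-2.636e-01) = 116.331053
iter 2: u=0.712566  f(a)=+7.231e-03  f'(a)=-2.537e-01  a ← 116.331053 − (+7.231e-03/-2.537e-01) = 116.359558
iter 3: u=0.712391  f(a)=+2.746e-06  f'(a)=-2.535e-01  a ← 116.359558 − (+2.746e-06/-2.535e-01) = 116.359569
iter 4: u=0.712391  f(a)=+3.979e-13  f'(a)=-2.535e-01  a ← 116.359569 − (+3.979e-13/-2.535e-01) = 116.359569
converged: |Δa| < 1e-12 after 4 iterations
sag = a·(cosh(S/(2a)) − 1) = 116.359569·(cosh(0.712391) − 1) = 30.796323
T_max/T_min = cosh(S/(2a)) = 1.264665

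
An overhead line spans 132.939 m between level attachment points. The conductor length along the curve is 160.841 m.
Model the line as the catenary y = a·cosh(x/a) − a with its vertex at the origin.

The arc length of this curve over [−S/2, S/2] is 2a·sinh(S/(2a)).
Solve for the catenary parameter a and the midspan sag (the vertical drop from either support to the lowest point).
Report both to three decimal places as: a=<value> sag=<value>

seed: a₀ = √(S³/(24(L−S))) = √(132.939³/(24·27.902)) = 59.231854
iter 1: u=1.122192  f(a)=+1.810e+00  f'(a)=-1.066e+00  a ← 59.231854 − (+1.810e+00/-1.066e+00) = 60.929866
iter 2: u=1.090918  f(a)=+8.077e-02  f'(a)=-9.730e-01  a ← 60.929866 − (+8.077e-02/-9.730e-01) = 61.012877
iter 3: u=1.089434  f(a)=+1.774e-04  f'(a)=-9.688e-01  a ← 61.012877 − (+1.774e-04/-9.688e-01) = 61.013060
iter 4: u=1.089431  f(a)=+8.597e-10  f'(a)=-9.687e-01  a ← 61.013060 − (+8.597e-10/-9.687e-01) = 61.013060
iter 5: u=1.089431  f(a)=-2.842e-14  f'(a)=-9.687e-01  a ← 61.013060 − (-2.842e-14/-9.687e-01) = 61.013060
converged: |Δa| < 1e-12 after 5 iterations
sag = a·(cosh(S/(2a)) − 1) = 61.013060·(cosh(1.089431) − 1) = 39.932719
T_max/T_min = cosh(S/(2a)) = 1.654495

a=61.013 sag=39.933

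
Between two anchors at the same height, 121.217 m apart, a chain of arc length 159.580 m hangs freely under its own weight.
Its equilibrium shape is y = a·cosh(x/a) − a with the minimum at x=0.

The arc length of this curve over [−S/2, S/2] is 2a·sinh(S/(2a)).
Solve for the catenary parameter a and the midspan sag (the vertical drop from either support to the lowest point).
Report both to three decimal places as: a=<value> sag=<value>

a=45.935 sag=46.133

seed: a₀ = √(S³/(24(L−S))) = √(121.217³/(24·38.363)) = 43.982853
iter 1: u=1.378003  f(a)=+3.811e+00  f'(a)=-2.099e+00  a ← 43.982853 − (+3.811e+00/-2.099e+00) = 45.798716
iter 2: u=1.323367  f(a)=+2.487e-01  f'(a)=-1.833e+00  a ← 45.798716 − (+2.487e-01/-1.833e+00) = 45.934411
iter 3: u=1.319457  f(a)=+1.223e-03  f'(a)=-1.815e+00  a ← 45.934411 − (+1.223e-03/-1.815e+00) = 45.935085
iter 4: u=1.319438  f(a)=+2.989e-08  f'(a)=-1.815e+00  a ← 45.935085 − (+2.989e-08/-1.815e+00) = 45.935085
iter 5: u=1.319438  f(a)=+0.000e+00  f'(a)=-1.815e+00  a ← 45.935085 − (+0.000e+00/-1.815e+00) = 45.935085
converged: |Δa| < 1e-12 after 5 iterations
sag = a·(cosh(S/(2a)) − 1) = 45.935085·(cosh(1.319438) − 1) = 46.132695
T_max/T_min = cosh(S/(2a)) = 2.004302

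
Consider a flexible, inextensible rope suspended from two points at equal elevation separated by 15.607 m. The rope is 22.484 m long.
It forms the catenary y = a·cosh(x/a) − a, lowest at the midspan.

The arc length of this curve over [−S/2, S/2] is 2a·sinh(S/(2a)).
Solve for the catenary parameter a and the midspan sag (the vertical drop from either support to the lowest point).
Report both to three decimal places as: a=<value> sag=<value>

seed: a₀ = √(S³/(24(L−S))) = √(15.607³/(24·6.877)) = 4.799257
iter 1: u=1.625981  f(a)=+9.685e-01  f'(a)=-3.699e+00  a ← 4.799257 − (+9.685e-01/-3.699e+00) = 5.061094
iter 2: u=1.541860  f(a)=+8.490e-02  f'(a)=-3.076e+00  a ← 5.061094 − (+8.490e-02/-3.076e+00) = 5.088694
iter 3: u=1.533498  f(a)=+7.911e-04  f'(a)=-3.019e+00  a ← 5.088694 − (+7.911e-04/-3.019e+00) = 5.088956
iter 4: u=1.533419  f(a)=+7.009e-08  f'(a)=-3.019e+00  a ← 5.088956 − (+7.009e-08/-3.019e+00) = 5.088956
iter 5: u=1.533419  f(a)=+0.000e+00  f'(a)=-3.019e+00  a ← 5.088956 − (+0.000e+00/-3.019e+00) = 5.088956
converged: |Δa| < 1e-12 after 5 iterations
sag = a·(cosh(S/(2a)) − 1) = 5.088956·(cosh(1.533419) − 1) = 7.251224
T_max/T_min = cosh(S/(2a)) = 2.424894

a=5.089 sag=7.251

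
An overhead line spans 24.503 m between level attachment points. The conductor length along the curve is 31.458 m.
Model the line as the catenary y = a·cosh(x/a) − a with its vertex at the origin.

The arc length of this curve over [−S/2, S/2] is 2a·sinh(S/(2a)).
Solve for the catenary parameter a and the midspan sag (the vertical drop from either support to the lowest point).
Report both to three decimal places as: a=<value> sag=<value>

a=9.764 sag=8.749

seed: a₀ = √(S³/(24(L−S))) = √(24.503³/(24·6.955)) = 9.388035
iter 1: u=1.305012  f(a)=+6.168e-01  f'(a)=-1.750e+00  a ← 9.388035 − (+6.168e-01/-1.750e+00) = 9.740539
iter 2: u=1.257785  f(a)=+3.644e-02  f'(a)=-1.549e+00  a ← 9.740539 − (+3.644e-02/-1.549e+00) = 9.764071
iter 3: u=1.254753  f(a)=+1.449e-04  f'(a)=-1.536e+00  a ← 9.764071 − (+1.449e-04/-1.536e+00) = 9.764166
iter 4: u=1.254741  f(a)=+2.310e-09  f'(a)=-1.536e+00  a ← 9.764166 − (+2.310e-09/-1.536e+00) = 9.764166
iter 5: u=1.254741  f(a)=+0.000e+00  f'(a)=-1.536e+00  a ← 9.764166 − (+0.000e+00/-1.536e+00) = 9.764166
converged: |Δa| < 1e-12 after 5 iterations
sag = a·(cosh(S/(2a)) − 1) = 9.764166·(cosh(1.254741) − 1) = 8.749083
T_max/T_min = cosh(S/(2a)) = 1.896040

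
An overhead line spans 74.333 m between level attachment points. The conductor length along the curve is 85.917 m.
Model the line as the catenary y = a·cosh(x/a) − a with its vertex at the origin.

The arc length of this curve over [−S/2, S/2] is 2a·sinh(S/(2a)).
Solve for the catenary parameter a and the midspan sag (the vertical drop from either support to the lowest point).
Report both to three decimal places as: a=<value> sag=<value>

a=39.304 sag=18.922

seed: a₀ = √(S³/(24(L−S))) = √(74.333³/(24·11.584)) = 38.435948
iter 1: u=0.966972  f(a)=+5.538e-01  f'(a)=-6.610e-01  a ← 38.435948 − (+5.538e-01/-6.610e-01) = 39.273693
iter 2: u=0.946346  f(a)=+1.862e-02  f'(a)=-6.173e-01  a ← 39.273693 − (+1.862e-02/-6.173e-01) = 39.303864
iter 3: u=0.945619  f(a)=+2.268e-05  f'(a)=-6.158e-01  a ← 39.303864 − (+2.268e-05/-6.158e-01) = 39.303901
iter 4: u=0.945619  f(a)=+3.375e-11  f'(a)=-6.158e-01  a ← 39.303901 − (+3.375e-11/-6.158e-01) = 39.303901
iter 5: u=0.945619  f(a)=+0.000e+00  f'(a)=-6.158e-01  a ← 39.303901 − (+0.000e+00/-6.158e-01) = 39.303901
converged: |Δa| < 1e-12 after 5 iterations
sag = a·(cosh(S/(2a)) − 1) = 39.303901·(cosh(0.945619) − 1) = 18.921775
T_max/T_min = cosh(S/(2a)) = 1.481422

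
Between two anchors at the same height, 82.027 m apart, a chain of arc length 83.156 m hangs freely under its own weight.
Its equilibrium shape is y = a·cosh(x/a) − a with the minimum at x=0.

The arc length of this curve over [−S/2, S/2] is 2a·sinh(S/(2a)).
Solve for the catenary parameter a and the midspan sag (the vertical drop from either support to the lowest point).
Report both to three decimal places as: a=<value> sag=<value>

a=143.013 sag=5.921

seed: a₀ = √(S³/(24(L−S))) = √(82.027³/(24·1.129)) = 142.719281
iter 1: u=0.287372  f(a)=+4.671e-03  f'(a)=-1.595e-02  a ← 142.719281 − (+4.671e-03/-1.595e-02) = 143.012089
iter 2: u=0.286783  f(a)=+1.441e-05  f'(a)=-1.585e-02  a ← 143.012089 − (+1.441e-05/-1.585e-02) = 143.012999
iter 3: u=0.286782  f(a)=+1.382e-10  f'(a)=-1.585e-02  a ← 143.012999 − (+1.382e-10/-1.585e-02) = 143.012999
iter 4: u=0.286782  f(a)=+1.421e-14  f'(a)=-1.585e-02  a ← 143.012999 − (+1.421e-14/-1.585e-02) = 143.012999
converged: |Δa| < 1e-12 after 4 iterations
sag = a·(cosh(S/(2a)) − 1) = 143.012999·(cosh(0.286782) − 1) = 5.921376
T_max/T_min = cosh(S/(2a)) = 1.041404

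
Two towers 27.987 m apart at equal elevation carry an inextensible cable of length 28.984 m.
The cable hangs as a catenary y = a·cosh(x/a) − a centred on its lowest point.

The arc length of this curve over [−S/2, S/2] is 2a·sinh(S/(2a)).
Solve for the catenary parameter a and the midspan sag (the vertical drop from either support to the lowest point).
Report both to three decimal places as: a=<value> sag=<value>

seed: a₀ = √(S³/(24(L−S))) = √(27.987³/(24·0.997)) = 30.267832
iter 1: u=0.462323  f(a)=+1.071e-02  f'(a)=-6.730e-02  a ← 30.267832 − (+1.071e-02/-6.730e-02) = 30.426968
iter 2: u=0.459905  f(a)=+8.505e-05  f'(a)=-6.623e-02  a ← 30.426968 − (+8.505e-05/-6.623e-02) = 30.428252
iter 3: u=0.459885  f(a)=+5.459e-09  f'(a)=-6.622e-02  a ← 30.428252 − (+5.459e-09/-6.622e-02) = 30.428252
iter 4: u=0.459885  f(a)=+0.000e+00  f'(a)=-6.622e-02  a ← 30.428252 − (+0.000e+00/-6.622e-02) = 30.428252
converged: |Δa| < 1e-12 after 4 iterations
sag = a·(cosh(S/(2a)) − 1) = 30.428252·(cosh(0.459885) − 1) = 3.274813
T_max/T_min = cosh(S/(2a)) = 1.107624

a=30.428 sag=3.275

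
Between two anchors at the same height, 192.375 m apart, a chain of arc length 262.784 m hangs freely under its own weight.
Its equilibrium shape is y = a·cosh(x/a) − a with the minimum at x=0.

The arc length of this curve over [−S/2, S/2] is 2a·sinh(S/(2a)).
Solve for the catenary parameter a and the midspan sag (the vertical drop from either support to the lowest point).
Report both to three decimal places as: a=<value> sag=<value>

seed: a₀ = √(S³/(24(L−S))) = √(192.375³/(24·70.409)) = 64.908749
iter 1: u=1.481888  f(a)=+8.148e+00  f'(a)=-2.685e+00  a ← 64.908749 − (+8.148e+00/-2.685e+00) = 67.943474
iter 2: u=1.415699  f(a)=+6.062e-01  f'(a)=-2.299e+00  a ← 67.943474 − (+6.062e-01/-2.299e+00) = 68.207193
iter 3: u=1.410225  f(a)=+3.953e-03  f'(a)=-2.269e+00  a ← 68.207193 − (+3.953e-03/-2.269e+00) = 68.208936
iter 4: u=1.410189  f(a)=+1.705e-07  f'(a)=-2.269e+00  a ← 68.208936 − (+1.705e-07/-2.269e+00) = 68.208936
iter 5: u=1.410189  f(a)=+0.000e+00  f'(a)=-2.269e+00  a ← 68.208936 − (+0.000e+00/-2.269e+00) = 68.208936
converged: |Δa| < 1e-12 after 5 iterations
sag = a·(cosh(S/(2a)) − 1) = 68.208936·(cosh(1.410189) − 1) = 79.832668
T_max/T_min = cosh(S/(2a)) = 2.170414

a=68.209 sag=79.833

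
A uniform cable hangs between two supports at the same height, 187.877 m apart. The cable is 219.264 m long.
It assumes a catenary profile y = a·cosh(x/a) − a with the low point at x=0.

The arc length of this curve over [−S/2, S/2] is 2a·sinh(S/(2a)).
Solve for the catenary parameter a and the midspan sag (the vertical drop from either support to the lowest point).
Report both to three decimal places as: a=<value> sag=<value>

seed: a₀ = √(S³/(24(L−S))) = √(187.877³/(24·31.387)) = 93.827447
iter 1: u=1.001184  f(a)=+1.611e+00  f'(a)=-7.385e-01  a ← 93.827447 − (+1.611e+00/-7.385e-01) = 96.008950
iter 2: u=0.978435  f(a)=+5.790e-02  f'(a)=-6.863e-01  a ← 96.008950 − (+5.790e-02/-6.863e-01) = 96.093315
iter 3: u=0.977576  f(a)=+8.096e-05  f'(a)=-6.844e-01  a ← 96.093315 − (+8.096e-05/-6.844e-01) = 96.093434
iter 4: u=0.977575  f(a)=+1.588e-10  f'(a)=-6.844e-01  a ← 96.093434 − (+1.588e-10/-6.844e-01) = 96.093434
iter 5: u=0.977575  f(a)=+0.000e+00  f'(a)=-6.844e-01  a ← 96.093434 − (+0.000e+00/-6.844e-01) = 96.093434
converged: |Δa| < 1e-12 after 5 iterations
sag = a·(cosh(S/(2a)) − 1) = 96.093434·(cosh(0.977575) − 1) = 49.691077
T_max/T_min = cosh(S/(2a)) = 1.517112

a=96.093 sag=49.691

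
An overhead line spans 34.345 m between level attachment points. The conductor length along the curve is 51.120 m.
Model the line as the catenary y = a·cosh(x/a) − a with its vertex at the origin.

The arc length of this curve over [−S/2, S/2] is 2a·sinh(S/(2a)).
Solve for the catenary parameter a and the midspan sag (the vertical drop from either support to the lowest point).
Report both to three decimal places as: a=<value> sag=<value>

seed: a₀ = √(S³/(24(L−S))) = √(34.345³/(24·16.775)) = 10.031327
iter 1: u=1.711887  f(a)=+2.637e+00  f'(a)=-4.433e+00  a ← 10.031327 − (+2.637e+00/-4.433e+00) = 10.626113
iter 2: u=1.616066  f(a)=+2.527e-01  f'(a)=-3.621e+00  a ← 10.626113 − (+2.527e-01/-3.621e+00) = 10.695910
iter 3: u=1.605520  f(a)=+2.865e-03  f'(a)=-3.539e+00  a ← 10.695910 − (+2.865e-03/-3.539e+00) = 10.696720
iter 4: u=1.605399  f(a)=+3.773e-07  f'(a)=-3.538e+00  a ← 10.696720 − (+3.773e-07/-3.538e+00) = 10.696720
iter 5: u=1.605399  f(a)=-1.421e-14  f'(a)=-3.538e+00  a ← 10.696720 − (-1.421e-14/-3.538e+00) = 10.696720
converged: |Δa| < 1e-12 after 5 iterations
sag = a·(cosh(S/(2a)) − 1) = 10.696720·(cosh(1.605399) − 1) = 17.011283
T_max/T_min = cosh(S/(2a)) = 2.590327

a=10.697 sag=17.011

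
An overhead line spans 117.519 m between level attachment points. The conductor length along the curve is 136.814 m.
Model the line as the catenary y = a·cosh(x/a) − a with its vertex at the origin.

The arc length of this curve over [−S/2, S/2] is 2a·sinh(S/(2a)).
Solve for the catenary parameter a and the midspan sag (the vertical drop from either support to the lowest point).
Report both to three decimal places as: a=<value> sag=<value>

seed: a₀ = √(S³/(24(L−S))) = √(117.519³/(24·19.295)) = 59.201692
iter 1: u=0.992531  f(a)=+9.730e-01  f'(a)=-7.184e-01  a ← 59.201692 − (+9.730e-01/-7.184e-01) = 60.556165
iter 2: u=0.970331  f(a)=+3.439e-02  f'(a)=-6.684e-01  a ← 60.556165 − (+3.439e-02/-6.684e-01) = 60.607622
iter 3: u=0.969507  f(a)=+4.646e-05  f'(a)=-6.666e-01  a ← 60.607622 − (+4.646e-05/-6.666e-01) = 60.607692
iter 4: u=0.969506  f(a)=+8.504e-11  f'(a)=-6.666e-01  a ← 60.607692 − (+8.504e-11/-6.666e-01) = 60.607692
iter 5: u=0.969506  f(a)=+2.842e-14  f'(a)=-6.666e-01  a ← 60.607692 − (+2.842e-14/-6.666e-01) = 60.607692
converged: |Δa| < 1e-12 after 5 iterations
sag = a·(cosh(S/(2a)) − 1) = 60.607692·(cosh(0.969506) − 1) = 30.786017
T_max/T_min = cosh(S/(2a)) = 1.507956

a=60.608 sag=30.786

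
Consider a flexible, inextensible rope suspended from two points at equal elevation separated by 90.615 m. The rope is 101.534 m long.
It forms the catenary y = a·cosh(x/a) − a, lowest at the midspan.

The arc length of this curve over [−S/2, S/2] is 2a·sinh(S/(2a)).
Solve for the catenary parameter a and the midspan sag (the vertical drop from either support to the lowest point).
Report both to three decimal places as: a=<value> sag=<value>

a=54.222 sag=20.057

seed: a₀ = √(S³/(24(L−S))) = √(90.615³/(24·10.919)) = 53.284769
iter 1: u=0.850290  f(a)=+4.016e-01  f'(a)=-4.402e-01  a ← 53.284769 − (+4.016e-01/-4.402e-01) = 54.196952
iter 2: u=0.835979  f(a)=+1.054e-02  f'(a)=-4.174e-01  a ← 54.196952 − (+1.054e-02/-4.174e-01) = 54.222214
iter 3: u=0.835589  f(a)=+7.704e-06  f'(a)=-4.168e-01  a ← 54.222214 − (+7.704e-06/-4.168e-01) = 54.222233
iter 4: u=0.835589  f(a)=+4.121e-12  f'(a)=-4.168e-01  a ← 54.222233 − (+4.121e-12/-4.168e-01) = 54.222233
converged: |Δa| < 1e-12 after 4 iterations
sag = a·(cosh(S/(2a)) − 1) = 54.222233·(cosh(0.835589) − 1) = 20.056558
T_max/T_min = cosh(S/(2a)) = 1.369895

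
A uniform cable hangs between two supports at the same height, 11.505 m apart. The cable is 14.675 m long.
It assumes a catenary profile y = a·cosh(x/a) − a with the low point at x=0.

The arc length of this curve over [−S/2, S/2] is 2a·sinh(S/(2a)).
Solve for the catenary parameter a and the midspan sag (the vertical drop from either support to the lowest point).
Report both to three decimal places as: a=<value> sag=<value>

a=4.648 sag=4.038

seed: a₀ = √(S³/(24(L−S))) = √(11.505³/(24·3.170)) = 4.473987
iter 1: u=1.285766  f(a)=+2.726e-01  f'(a)=-1.666e+00  a ← 4.473987 − (+2.726e-01/-1.666e+00) = 4.637641
iter 2: u=1.240393  f(a)=+1.567e-02  f'(a)=-1.479e+00  a ← 4.637641 − (+1.567e-02/-1.479e+00) = 4.648236
iter 3: u=1.237566  f(a)=+5.878e-05  f'(a)=-1.468e+00  a ← 4.648236 − (+5.878e-05/-1.468e+00) = 4.648276
iter 4: u=1.237556  f(a)=+8.338e-10  f'(a)=-1.468e+00  a ← 4.648276 − (+8.338e-10/-1.468e+00) = 4.648276
iter 5: u=1.237556  f(a)=+3.553e-15  f'(a)=-1.468e+00  a ← 4.648276 − (+3.553e-15/-1.468e+00) = 4.648276
converged: |Δa| < 1e-12 after 5 iterations
sag = a·(cosh(S/(2a)) − 1) = 4.648276·(cosh(1.237556) − 1) = 4.037654
T_max/T_min = cosh(S/(2a)) = 1.868635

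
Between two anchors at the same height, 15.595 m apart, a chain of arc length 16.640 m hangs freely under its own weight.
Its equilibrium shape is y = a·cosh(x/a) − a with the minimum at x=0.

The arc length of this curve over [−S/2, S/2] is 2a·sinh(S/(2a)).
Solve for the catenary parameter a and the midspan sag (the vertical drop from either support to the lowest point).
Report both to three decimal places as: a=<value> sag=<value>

a=12.419 sag=2.529

seed: a₀ = √(S³/(24(L−S))) = √(15.595³/(24·1.045)) = 12.297428
iter 1: u=0.634076  f(a)=+2.121e-02  f'(a)=-1.769e-01  a ← 12.297428 − (+2.121e-02/-1.769e-01) = 12.417333
iter 2: u=0.627953  f(a)=+3.142e-04  f'(a)=-1.717e-01  a ← 12.417333 − (+3.142e-04/-1.717e-01) = 12.419163
iter 3: u=0.627860  f(a)=+7.125e-08  f'(a)=-1.716e-01  a ← 12.419163 − (+7.125e-08/-1.716e-01) = 12.419163
iter 4: u=0.627860  f(a)=+3.553e-15  f'(a)=-1.716e-01  a ← 12.419163 − (+3.553e-15/-1.716e-01) = 12.419163
converged: |Δa| < 1e-12 after 4 iterations
sag = a·(cosh(S/(2a)) − 1) = 12.419163·(cosh(0.627860) − 1) = 2.529349
T_max/T_min = cosh(S/(2a)) = 1.203665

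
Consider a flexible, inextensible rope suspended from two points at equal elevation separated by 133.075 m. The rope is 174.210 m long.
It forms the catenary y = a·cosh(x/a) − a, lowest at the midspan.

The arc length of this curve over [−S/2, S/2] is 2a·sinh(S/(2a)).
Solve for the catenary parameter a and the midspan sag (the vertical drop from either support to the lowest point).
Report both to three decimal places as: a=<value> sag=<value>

a=50.979 sag=49.947

seed: a₀ = √(S³/(24(L−S))) = √(133.075³/(24·41.135)) = 48.857736
iter 1: u=1.361862  f(a)=+3.987e+00  f'(a)=-2.018e+00  a ← 48.857736 − (+3.987e+00/-2.018e+00) = 50.834087
iter 2: u=1.308915  f(a)=+2.547e-01  f'(a)=-1.767e+00  a ← 50.834087 − (+2.547e-01/-1.767e+00) = 50.978210
iter 3: u=1.305215  f(a)=+1.196e-03  f'(a)=-1.751e+00  a ← 50.978210 − (+1.196e-03/-1.751e+00) = 50.978893
iter 4: u=1.305197  f(a)=+2.666e-08  f'(a)=-1.751e+00  a ← 50.978893 − (+2.666e-08/-1.751e+00) = 50.978893
iter 5: u=1.305197  f(a)=+2.842e-14  f'(a)=-1.751e+00  a ← 50.978893 − (+2.842e-14/-1.751e+00) = 50.978893
converged: |Δa| < 1e-12 after 5 iterations
sag = a·(cosh(S/(2a)) − 1) = 50.978893·(cosh(1.305197) − 1) = 49.947459
T_max/T_min = cosh(S/(2a)) = 1.979767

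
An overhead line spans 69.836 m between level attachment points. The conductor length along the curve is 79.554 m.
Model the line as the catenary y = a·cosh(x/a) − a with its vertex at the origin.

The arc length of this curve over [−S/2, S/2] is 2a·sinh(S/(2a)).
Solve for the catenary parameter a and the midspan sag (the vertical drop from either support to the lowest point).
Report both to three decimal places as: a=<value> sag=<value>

seed: a₀ = √(S³/(24(L−S))) = √(69.836³/(24·9.718)) = 38.214217
iter 1: u=0.913744  f(a)=+4.139e-01  f'(a)=-5.524e-01  a ← 38.214217 − (+4.139e-01/-5.524e-01) = 38.963461
iter 2: u=0.896173  f(a)=+1.248e-02  f'(a)=-5.195e-01  a ← 38.963461 − (+1.248e-02/-5.195e-01) = 38.987493
iter 3: u=0.895621  f(a)=+1.214e-05  f'(a)=-5.185e-01  a ← 38.987493 − (+1.214e-05/-5.185e-01) = 38.987517
iter 4: u=0.895620  f(a)=+1.154e-11  f'(a)=-5.185e-01  a ← 38.987517 − (+1.154e-11/-5.185e-01) = 38.987517
converged: |Δa| < 1e-12 after 4 iterations
sag = a·(cosh(S/(2a)) − 1) = 38.987517·(cosh(0.895620) − 1) = 16.710205
T_max/T_min = cosh(S/(2a)) = 1.428604

a=38.988 sag=16.710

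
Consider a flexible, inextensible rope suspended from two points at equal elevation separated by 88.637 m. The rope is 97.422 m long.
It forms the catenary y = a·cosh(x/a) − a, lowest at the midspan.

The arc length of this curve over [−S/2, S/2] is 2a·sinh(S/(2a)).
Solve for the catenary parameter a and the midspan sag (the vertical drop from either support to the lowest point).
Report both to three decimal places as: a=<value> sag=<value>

seed: a₀ = √(S³/(24(L−S))) = √(88.637³/(24·8.785)) = 57.470645
iter 1: u=0.771150  f(a)=+2.649e-01  f'(a)=-3.243e-01  a ← 57.470645 − (+2.649e-01/-3.243e-01) = 58.287621
iter 2: u=0.760342  f(a)=+5.755e-03  f'(a)=-3.103e-01  a ← 58.287621 − (+5.755e-03/-3.103e-01) = 58.306166
iter 3: u=0.760100  f(a)=+2.850e-06  f'(a)=-3.100e-01  a ← 58.306166 − (+2.850e-06/-3.100e-01) = 58.306176
iter 4: u=0.760100  f(a)=+6.821e-13  f'(a)=-3.100e-01  a ← 58.306176 − (+6.821e-13/-3.100e-01) = 58.306176
converged: |Δa| < 1e-12 after 4 iterations
sag = a·(cosh(S/(2a)) − 1) = 58.306176·(cosh(0.760100) − 1) = 17.669950
T_max/T_min = cosh(S/(2a)) = 1.303055

a=58.306 sag=17.670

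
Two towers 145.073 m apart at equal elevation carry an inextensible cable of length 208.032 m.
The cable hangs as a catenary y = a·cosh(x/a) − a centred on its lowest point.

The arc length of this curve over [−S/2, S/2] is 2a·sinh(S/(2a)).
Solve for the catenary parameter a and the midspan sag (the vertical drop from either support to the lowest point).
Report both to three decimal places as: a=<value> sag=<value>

seed: a₀ = √(S³/(24(L−S))) = √(145.073³/(24·62.959)) = 44.951621
iter 1: u=1.613657  f(a)=+8.724e+00  f'(a)=-3.602e+00  a ← 44.951621 − (+8.724e+00/-3.602e+00) = 47.373729
iter 2: u=1.531155  f(a)=+7.547e-01  f'(a)=-3.003e+00  a ← 47.373729 − (+7.547e-01/-3.003e+00) = 47.625032
iter 3: u=1.523075  f(a)=+6.830e-03  f'(a)=-2.949e+00  a ← 47.625032 − (+6.830e-03/-2.949e+00) = 47.627348
iter 4: u=1.523001  f(a)=+5.707e-07  f'(a)=-2.949e+00  a ← 47.627348 − (+5.707e-07/-2.949e+00) = 47.627349
iter 5: u=1.523001  f(a)=+2.842e-14  f'(a)=-2.949e+00  a ← 47.627349 − (+2.842e-14/-2.949e+00) = 47.627349
converged: |Δa| < 1e-12 after 5 iterations
sag = a·(cosh(S/(2a)) − 1) = 47.627349·(cosh(1.523001) − 1) = 66.774105
T_max/T_min = cosh(S/(2a)) = 2.402012

a=47.627 sag=66.774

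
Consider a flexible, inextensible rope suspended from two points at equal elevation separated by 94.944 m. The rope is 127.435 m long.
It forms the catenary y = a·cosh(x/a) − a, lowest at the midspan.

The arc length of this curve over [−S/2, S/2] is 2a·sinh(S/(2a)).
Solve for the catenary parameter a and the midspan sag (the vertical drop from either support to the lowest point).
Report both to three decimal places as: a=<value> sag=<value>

a=34.712 sag=37.847

seed: a₀ = √(S³/(24(L−S))) = √(94.944³/(24·32.491)) = 33.129442
iter 1: u=1.432925  f(a)=+3.503e+00  f'(a)=-2.395e+00  a ← 33.129442 − (+3.503e+00/-2.395e+00) = 34.592335
iter 2: u=1.372327  f(a)=+2.454e-01  f'(a)=-2.070e+00  a ← 34.592335 − (+2.454e-01/-2.070e+00) = 34.710890
iter 3: u=1.367640  f(a)=+1.405e-03  f'(a)=-2.046e+00  a ← 34.710890 − (+1.405e-03/-2.046e+00) = 34.711576
iter 4: u=1.367613  f(a)=+4.661e-08  f'(a)=-2.046e+00  a ← 34.711576 − (+4.661e-08/-2.046e+00) = 34.711576
iter 5: u=1.367613  f(a)=+0.000e+00  f'(a)=-2.046e+00  a ← 34.711576 − (+0.000e+00/-2.046e+00) = 34.711576
converged: |Δa| < 1e-12 after 5 iterations
sag = a·(cosh(S/(2a)) − 1) = 34.711576·(cosh(1.367613) − 1) = 37.847457
T_max/T_min = cosh(S/(2a)) = 2.090341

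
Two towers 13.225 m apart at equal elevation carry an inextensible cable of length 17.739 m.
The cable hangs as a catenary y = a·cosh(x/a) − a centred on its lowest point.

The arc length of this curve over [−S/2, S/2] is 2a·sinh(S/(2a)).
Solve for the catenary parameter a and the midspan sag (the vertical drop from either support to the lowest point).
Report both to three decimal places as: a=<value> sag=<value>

a=4.841 sag=5.264

seed: a₀ = √(S³/(24(L−S))) = √(13.225³/(24·4.514)) = 4.620693
iter 1: u=1.431062  f(a)=+4.854e-01  f'(a)=-2.384e+00  a ← 4.620693 − (+4.854e-01/-2.384e+00) = 4.824275
iter 2: u=1.370672  f(a)=+3.392e-02  f'(a)=-2.062e+00  a ← 4.824275 − (+3.392e-02/-2.062e+00) = 4.840729
iter 3: u=1.366013  f(a)=+1.932e-04  f'(a)=-2.038e+00  a ← 4.840729 − (+1.932e-04/-2.038e+00) = 4.840824
iter 4: u=1.365986  f(a)=+6.346e-09  f'(a)=-2.038e+00  a ← 4.840824 − (+6.346e-09/-2.038e+00) = 4.840824
iter 5: u=1.365986  f(a)=+0.000e+00  f'(a)=-2.038e+00  a ← 4.840824 − (+0.000e+00/-2.038e+00) = 4.840824
converged: |Δa| < 1e-12 after 5 iterations
sag = a·(cosh(S/(2a)) − 1) = 4.840824·(cosh(1.365986) − 1) = 5.263710
T_max/T_min = cosh(S/(2a)) = 2.087358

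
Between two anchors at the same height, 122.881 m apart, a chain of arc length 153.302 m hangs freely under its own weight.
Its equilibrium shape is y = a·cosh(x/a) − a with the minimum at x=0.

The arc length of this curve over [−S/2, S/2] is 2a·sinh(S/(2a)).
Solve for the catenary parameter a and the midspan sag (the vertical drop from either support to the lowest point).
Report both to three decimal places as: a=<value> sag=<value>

a=52.187 sag=40.543

seed: a₀ = √(S³/(24(L−S))) = √(122.881³/(24·30.421)) = 50.412094
iter 1: u=1.218765  f(a)=+2.341e+00  f'(a)=-1.396e+00  a ← 50.412094 − (+2.341e+00/-1.396e+00) = 52.089048
iter 2: u=1.179528  f(a)=+1.219e-01  f'(a)=-1.254e+00  a ← 52.089048 − (+1.219e-01/-1.254e+00) = 52.186240
iter 3: u=1.177331  f(a)=+3.706e-04  f'(a)=-1.246e+00  a ← 52.186240 − (+3.706e-04/-1.246e+00) = 52.186538
iter 4: u=1.177325  f(a)=+3.448e-09  f'(a)=-1.246e+00  a ← 52.186538 − (+3.448e-09/-1.246e+00) = 52.186538
iter 5: u=1.177325  f(a)=+0.000e+00  f'(a)=-1.246e+00  a ← 52.186538 − (+0.000e+00/-1.246e+00) = 52.186538
converged: |Δa| < 1e-12 after 5 iterations
sag = a·(cosh(S/(2a)) − 1) = 52.186538·(cosh(1.177325) − 1) = 40.543234
T_max/T_min = cosh(S/(2a)) = 1.776891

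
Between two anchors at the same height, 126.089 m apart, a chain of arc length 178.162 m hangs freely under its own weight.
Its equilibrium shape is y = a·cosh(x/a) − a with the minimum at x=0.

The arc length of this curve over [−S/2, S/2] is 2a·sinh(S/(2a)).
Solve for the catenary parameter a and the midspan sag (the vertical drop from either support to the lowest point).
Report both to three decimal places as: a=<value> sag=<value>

a=42.328 sag=56.298

seed: a₀ = √(S³/(24(L−S))) = √(126.089³/(24·52.073)) = 40.050125
iter 1: u=1.574140  f(a)=+6.846e+00  f'(a)=-3.304e+00  a ← 40.050125 − (+6.846e+00/-3.304e+00) = 42.121767
iter 2: u=1.496720  f(a)=+5.670e-01  f'(a)=-2.778e+00  a ← 42.121767 − (+5.670e-01/-2.778e+00) = 42.325893
iter 3: u=1.489502  f(a)=+4.666e-03  f'(a)=-2.732e+00  a ← 42.325893 − (+4.666e-03/-2.732e+00) = 42.327601
iter 4: u=1.489442  f(a)=+3.218e-07  f'(a)=-2.732e+00  a ← 42.327601 − (+3.218e-07/-2.732e+00) = 42.327601
iter 5: u=1.489442  f(a)=+0.000e+00  f'(a)=-2.732e+00  a ← 42.327601 − (+0.000e+00/-2.732e+00) = 42.327601
converged: |Δa| < 1e-12 after 5 iterations
sag = a·(cosh(S/(2a)) − 1) = 42.327601·(cosh(1.489442) − 1) = 56.298209
T_max/T_min = cosh(S/(2a)) = 2.330059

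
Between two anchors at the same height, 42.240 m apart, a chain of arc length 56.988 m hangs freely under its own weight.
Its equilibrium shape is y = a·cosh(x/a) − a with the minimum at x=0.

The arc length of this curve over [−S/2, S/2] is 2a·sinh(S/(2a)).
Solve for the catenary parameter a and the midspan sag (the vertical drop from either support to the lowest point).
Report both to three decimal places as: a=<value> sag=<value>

a=15.302 sag=17.041

seed: a₀ = √(S³/(24(L−S))) = √(42.240³/(24·14.748)) = 14.591962
iter 1: u=1.447372  f(a)=+1.624e+00  f'(a)=-2.478e+00  a ← 14.591962 − (+1.624e+00/-2.478e+00) = 15.247428
iter 2: u=1.385152  f(a)=+1.158e-01  f'(a)=-2.136e+00  a ← 15.247428 − (+1.158e-01/-2.136e+00) = 15.301666
iter 3: u=1.380242  f(a)=+6.894e-04  f'(a)=-2.110e+00  a ← 15.301666 − (+6.894e-04/-2.110e+00) = 15.301993
iter 4: u=1.380212  f(a)=+2.474e-08  f'(a)=-2.110e+00  a ← 15.301993 − (+2.474e-08/-2.110e+00) = 15.301993
iter 5: u=1.380212  f(a)=+7.105e-15  f'(a)=-2.110e+00  a ← 15.301993 − (+7.105e-15/-2.110e+00) = 15.301993
converged: |Δa| < 1e-12 after 5 iterations
sag = a·(cosh(S/(2a)) − 1) = 15.301993·(cosh(1.380212) − 1) = 17.040843
T_max/T_min = cosh(S/(2a)) = 2.113636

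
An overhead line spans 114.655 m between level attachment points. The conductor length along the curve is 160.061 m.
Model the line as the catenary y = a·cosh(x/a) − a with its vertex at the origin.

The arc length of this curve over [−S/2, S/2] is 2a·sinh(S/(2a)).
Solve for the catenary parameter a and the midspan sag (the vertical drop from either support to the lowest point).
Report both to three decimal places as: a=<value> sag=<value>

a=39.225 sag=49.901

seed: a₀ = √(S³/(24(L−S))) = √(114.655³/(24·45.406)) = 37.190092
iter 1: u=1.541472  f(a)=+5.710e+00  f'(a)=-3.074e+00  a ← 37.190092 − (+5.710e+00/-3.074e+00) = 39.047913
iter 2: u=1.468132  f(a)=+4.558e-01  f'(a)=-2.601e+00  a ← 39.047913 − (+4.558e-01/-2.601e+00) = 39.223153
iter 3: u=1.461573  f(a)=+3.460e-03  f'(a)=-2.561e+00  a ← 39.223153 − (+3.460e-03/-2.561e+00) = 39.224504
iter 4: u=1.461523  f(a)=+2.028e-07  f'(a)=-2.561e+00  a ← 39.224504 − (+2.028e-07/-2.561e+00) = 39.224504
iter 5: u=1.461523  f(a)=+0.000e+00  f'(a)=-2.561e+00  a ← 39.224504 − (+0.000e+00/-2.561e+00) = 39.224504
converged: |Δa| < 1e-12 after 5 iterations
sag = a·(cosh(S/(2a)) − 1) = 39.224504·(cosh(1.461523) − 1) = 49.901489
T_max/T_min = cosh(S/(2a)) = 2.272202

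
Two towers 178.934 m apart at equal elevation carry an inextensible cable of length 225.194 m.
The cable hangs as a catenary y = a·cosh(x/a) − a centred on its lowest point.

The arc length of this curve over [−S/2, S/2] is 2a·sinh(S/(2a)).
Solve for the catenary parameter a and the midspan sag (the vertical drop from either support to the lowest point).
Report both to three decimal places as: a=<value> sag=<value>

seed: a₀ = √(S³/(24(L−S))) = √(178.934³/(24·46.260)) = 71.834136
iter 1: u=1.245466  f(a)=+3.723e+00  f'(a)=-1.499e+00  a ← 71.834136 − (+3.723e+00/-1.499e+00) = 74.317750
iter 2: u=1.203844  f(a)=+2.018e-01  f'(a)=-1.341e+00  a ← 74.317750 − (+2.018e-01/-1.341e+00) = 74.468285
iter 3: u=1.201411  f(a)=+6.681e-04  f'(a)=-1.332e+00  a ← 74.468285 − (+6.681e-04/-1.332e+00) = 74.468787
iter 4: u=1.201403  f(a)=+7.376e-09  f'(a)=-1.332e+00  a ← 74.468787 − (+7.376e-09/-1.332e+00) = 74.468787
iter 5: u=1.201403  f(a)=+0.000e+00  f'(a)=-1.332e+00  a ← 74.468787 − (+0.000e+00/-1.332e+00) = 74.468787
converged: |Δa| < 1e-12 after 5 iterations
sag = a·(cosh(S/(2a)) − 1) = 74.468787·(cosh(1.201403) − 1) = 60.526341
T_max/T_min = cosh(S/(2a)) = 1.812775

a=74.469 sag=60.526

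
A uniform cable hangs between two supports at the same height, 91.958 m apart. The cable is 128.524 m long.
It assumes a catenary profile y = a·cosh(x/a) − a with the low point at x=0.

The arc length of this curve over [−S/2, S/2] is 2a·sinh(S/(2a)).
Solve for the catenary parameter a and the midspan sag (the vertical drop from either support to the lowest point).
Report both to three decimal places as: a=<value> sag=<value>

a=31.402 sag=40.122

seed: a₀ = √(S³/(24(L−S))) = √(91.958³/(24·36.566)) = 29.767333
iter 1: u=1.544613  f(a)=+4.618e+00  f'(a)=-3.095e+00  a ← 29.767333 − (+4.618e+00/-3.095e+00) = 31.259407
iter 2: u=1.470885  f(a)=+3.699e-01  f'(a)=-2.617e+00  a ← 31.259407 − (+3.699e-01/-2.617e+00) = 31.400745
iter 3: u=1.464265  f(a)=+2.831e-03  f'(a)=-2.578e+00  a ← 31.400745 − (+2.831e-03/-2.578e+00) = 31.401843
iter 4: u=1.464213  f(a)=+1.685e-07  f'(a)=-2.577e+00  a ← 31.401843 − (+1.685e-07/-2.577e+00) = 31.401843
iter 5: u=1.464213  f(a)=+2.842e-14  f'(a)=-2.577e+00  a ← 31.401843 − (+2.842e-14/-2.577e+00) = 31.401843
converged: |Δa| < 1e-12 after 5 iterations
sag = a·(cosh(S/(2a)) − 1) = 31.401843·(cosh(1.464213) − 1) = 40.122142
T_max/T_min = cosh(S/(2a)) = 2.277700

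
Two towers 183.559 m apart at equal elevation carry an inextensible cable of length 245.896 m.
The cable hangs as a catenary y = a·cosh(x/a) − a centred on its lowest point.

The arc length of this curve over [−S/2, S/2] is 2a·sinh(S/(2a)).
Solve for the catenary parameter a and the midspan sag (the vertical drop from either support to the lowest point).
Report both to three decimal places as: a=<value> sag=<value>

seed: a₀ = √(S³/(24(L−S))) = √(183.559³/(24·62.337)) = 64.296148
iter 1: u=1.427449  f(a)=+6.668e+00  f'(a)=-2.364e+00  a ← 64.296148 − (+6.668e+00/-2.364e+00) = 67.116728
iter 2: u=1.367461  f(a)=+4.639e-01  f'(a)=-2.046e+00  a ← 67.116728 − (+4.639e-01/-2.046e+00) = 67.343502
iter 3: u=1.362856  f(a)=+2.616e-03  f'(a)=-2.023e+00  a ← 67.343502 − (+2.616e-03/-2.023e+00) = 67.344795
iter 4: u=1.362830  f(a)=+8.425e-08  f'(a)=-2.022e+00  a ← 67.344795 − (+8.425e-08/-2.022e+00) = 67.344795
iter 5: u=1.362830  f(a)=+5.684e-14  f'(a)=-2.022e+00  a ← 67.344795 − (+5.684e-14/-2.022e+00) = 67.344795
converged: |Δa| < 1e-12 after 5 iterations
sag = a·(cosh(S/(2a)) − 1) = 67.344795·(cosh(1.362830) − 1) = 72.839127
T_max/T_min = cosh(S/(2a)) = 2.081585

a=67.345 sag=72.839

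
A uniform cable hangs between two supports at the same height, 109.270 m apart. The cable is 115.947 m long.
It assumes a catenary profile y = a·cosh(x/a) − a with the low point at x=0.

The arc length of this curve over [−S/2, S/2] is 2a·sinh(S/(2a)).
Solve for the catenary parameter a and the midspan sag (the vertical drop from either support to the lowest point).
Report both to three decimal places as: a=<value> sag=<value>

seed: a₀ = √(S³/(24(L−S))) = √(109.270³/(24·6.677)) = 90.230862
iter 1: u=0.605502  f(a)=+1.235e-01  f'(a)=-1.535e-01  a ← 90.230862 − (+1.235e-01/-1.535e-01) = 91.035277
iter 2: u=0.600152  f(a)=+1.671e-03  f'(a)=-1.494e-01  a ← 91.035277 − (+1.671e-03/-1.494e-01) = 91.046462
iter 3: u=0.600078  f(a)=+3.152e-07  f'(a)=-1.493e-01  a ← 91.046462 − (+3.152e-07/-1.493e-01) = 91.046464
iter 4: u=0.600078  f(a)=+2.842e-14  f'(a)=-1.493e-01  a ← 91.046464 − (+2.842e-14/-1.493e-01) = 91.046464
converged: |Δa| < 1e-12 after 4 iterations
sag = a·(cosh(S/(2a)) − 1) = 91.046464·(cosh(0.600078) − 1) = 16.890487
T_max/T_min = cosh(S/(2a)) = 1.185515

a=91.046 sag=16.890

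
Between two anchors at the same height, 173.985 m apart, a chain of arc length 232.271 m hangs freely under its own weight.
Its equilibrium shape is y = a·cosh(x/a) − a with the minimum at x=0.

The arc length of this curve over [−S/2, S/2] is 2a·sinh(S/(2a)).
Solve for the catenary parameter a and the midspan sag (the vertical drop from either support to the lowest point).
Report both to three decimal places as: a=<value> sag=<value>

a=64.232 sag=68.483

seed: a₀ = √(S³/(24(L−S))) = √(173.985³/(24·58.286)) = 61.359239
iter 1: u=1.417757  f(a)=+6.146e+00  f'(a)=-2.310e+00  a ← 61.359239 − (+6.146e+00/-2.310e+00) = 64.019734
iter 2: u=1.358839  f(a)=+4.223e-01  f'(a)=-2.003e+00  a ← 64.019734 − (+4.223e-01/-2.003e+00) = 64.230632
iter 3: u=1.354377  f(a)=+2.320e-03  f'(a)=-1.981e+00  a ← 64.230632 − (+2.320e-03/-1.981e+00) = 64.231803
iter 4: u=1.354352  f(a)=+7.083e-08  f'(a)=-1.981e+00  a ← 64.231803 − (+7.083e-08/-1.981e+00) = 64.231803
iter 5: u=1.354352  f(a)=+0.000e+00  f'(a)=-1.981e+00  a ← 64.231803 − (+0.000e+00/-1.981e+00) = 64.231803
converged: |Δa| < 1e-12 after 5 iterations
sag = a·(cosh(S/(2a)) − 1) = 64.231803·(cosh(1.354352) − 1) = 68.482849
T_max/T_min = cosh(S/(2a)) = 2.066183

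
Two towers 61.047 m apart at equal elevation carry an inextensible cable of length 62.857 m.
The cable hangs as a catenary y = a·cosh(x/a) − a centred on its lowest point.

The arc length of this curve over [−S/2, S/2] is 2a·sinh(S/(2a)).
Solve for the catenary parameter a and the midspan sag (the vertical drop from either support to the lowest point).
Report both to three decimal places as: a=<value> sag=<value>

seed: a₀ = √(S³/(24(L−S))) = √(61.047³/(24·1.810)) = 72.368835
iter 1: u=0.421777  f(a)=+1.617e-02  f'(a)=-5.092e-02  a ← 72.368835 − (+1.617e-02/-5.092e-02) = 72.686369
iter 2: u=0.419934  f(a)=+1.070e-04  f'(a)=-5.024e-02  a ← 72.686369 − (+1.070e-04/-5.024e-02) = 72.688500
iter 3: u=0.419922  f(a)=+4.760e-09  f'(a)=-5.024e-02  a ← 72.688500 − (+4.760e-09/-5.024e-02) = 72.688500
iter 4: u=0.419922  f(a)=+0.000e+00  f'(a)=-5.024e-02  a ← 72.688500 − (+0.000e+00/-5.024e-02) = 72.688500
converged: |Δa| < 1e-12 after 4 iterations
sag = a·(cosh(S/(2a)) − 1) = 72.688500·(cosh(0.419922) − 1) = 6.503473
T_max/T_min = cosh(S/(2a)) = 1.089470

a=72.688 sag=6.503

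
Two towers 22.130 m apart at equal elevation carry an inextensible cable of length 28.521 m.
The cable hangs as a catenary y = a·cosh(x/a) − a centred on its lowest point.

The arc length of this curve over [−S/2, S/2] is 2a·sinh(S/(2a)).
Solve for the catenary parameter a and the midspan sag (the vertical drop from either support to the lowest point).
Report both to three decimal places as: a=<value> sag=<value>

seed: a₀ = √(S³/(24(L−S))) = √(22.130³/(24·6.391)) = 8.405859
iter 1: u=1.316344  f(a)=+5.771e-01  f'(a)=-1.801e+00  a ← 8.405859 − (+5.771e-01/-1.801e+00) = 8.726308
iter 2: u=1.268005  f(a)=+3.464e-02  f'(a)=-1.591e+00  a ← 8.726308 − (+3.464e-02/-1.591e+00) = 8.748087
iter 3: u=1.264848  f(a)=+1.425e-04  f'(a)=-1.578e+00  a ← 8.748087 − (+1.425e-04/-1.578e+00) = 8.748177
iter 4: u=1.264835  f(a)=+2.431e-09  f'(a)=-1.578e+00  a ← 8.748177 − (+2.431e-09/-1.578e+00) = 8.748177
iter 5: u=1.264835  f(a)=+0.000e+00  f'(a)=-1.578e+00  a ← 8.748177 − (+0.000e+00/-1.578e+00) = 8.748177
converged: |Δa| < 1e-12 after 5 iterations
sag = a·(cosh(S/(2a)) − 1) = 8.748177·(cosh(1.264835) − 1) = 7.981810
T_max/T_min = cosh(S/(2a)) = 1.912397

a=8.748 sag=7.982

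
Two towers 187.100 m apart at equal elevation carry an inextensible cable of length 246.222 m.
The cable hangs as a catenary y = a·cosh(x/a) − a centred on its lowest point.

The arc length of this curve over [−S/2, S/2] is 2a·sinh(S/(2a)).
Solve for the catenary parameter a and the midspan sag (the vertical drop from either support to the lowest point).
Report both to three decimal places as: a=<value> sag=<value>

seed: a₀ = √(S³/(24(L−S))) = √(187.100³/(24·59.122)) = 67.940776
iter 1: u=1.376935  f(a)=+5.864e+00  f'(a)=-2.094e+00  a ← 67.940776 − (+5.864e+00/-2.094e+00) = 70.741997
iter 2: u=1.322411  f(a)=+3.822e-01  f'(a)=-1.829e+00  a ← 70.741997 − (+3.822e-01/-1.829e+00) = 70.950989
iter 3: u=1.318516  f(a)=+1.874e-03  f'(a)=-1.811e+00  a ← 70.950989 − (+1.874e-03/-1.811e+00) = 70.952023
iter 4: u=1.318497  f(a)=+4.551e-08  f'(a)=-1.811e+00  a ← 70.952023 − (+4.551e-08/-1.811e+00) = 70.952023
iter 5: u=1.318497  f(a)=+0.000e+00  f'(a)=-1.811e+00  a ← 70.952023 − (+0.000e+00/-1.811e+00) = 70.952023
converged: |Δa| < 1e-12 after 5 iterations
sag = a·(cosh(S/(2a)) − 1) = 70.952023·(cosh(1.318497) − 1) = 71.141284
T_max/T_min = cosh(S/(2a)) = 2.002667

a=70.952 sag=71.141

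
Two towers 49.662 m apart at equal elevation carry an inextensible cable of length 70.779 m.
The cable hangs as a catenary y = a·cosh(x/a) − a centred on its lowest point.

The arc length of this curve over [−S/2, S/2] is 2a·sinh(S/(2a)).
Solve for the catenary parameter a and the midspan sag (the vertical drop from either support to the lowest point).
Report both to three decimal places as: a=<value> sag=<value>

seed: a₀ = √(S³/(24(L−S))) = √(49.662³/(24·21.117)) = 15.545854
iter 1: u=1.597275  f(a)=+2.863e+00  f'(a)=-3.476e+00  a ← 15.545854 − (+2.863e+00/-3.476e+00) = 16.369581
iter 2: u=1.516899  f(a)=+2.433e-01  f'(a)=-2.908e+00  a ← 16.369581 − (+2.433e-01/-2.908e+00) = 16.453249
iter 3: u=1.509185  f(a)=+2.118e-03  f'(a)=-2.858e+00  a ← 16.453249 − (+2.118e-03/-2.858e+00) = 16.453990
iter 4: u=1.509117  f(a)=+1.635e-07  f'(a)=-2.857e+00  a ← 16.453990 − (+1.635e-07/-2.857e+00) = 16.453990
iter 5: u=1.509117  f(a)=+0.000e+00  f'(a)=-2.857e+00  a ← 16.453990 − (+0.000e+00/-2.857e+00) = 16.453990
converged: |Δa| < 1e-12 after 5 iterations
sag = a·(cosh(S/(2a)) − 1) = 16.453990·(cosh(1.509117) − 1) = 22.573570
T_max/T_min = cosh(S/(2a)) = 2.371921

a=16.454 sag=22.574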